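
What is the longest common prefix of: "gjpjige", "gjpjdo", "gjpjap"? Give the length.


Words: gjpjige, gjpjdo, gjpjap
  Position 0: all 'g' => match
  Position 1: all 'j' => match
  Position 2: all 'p' => match
  Position 3: all 'j' => match
  Position 4: ('i', 'd', 'a') => mismatch, stop
LCP = "gjpj" (length 4)

4


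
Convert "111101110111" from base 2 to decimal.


Input: "111101110111" in base 2
Positional expansion:
  Digit '1' (value 1) x 2^11 = 2048
  Digit '1' (value 1) x 2^10 = 1024
  Digit '1' (value 1) x 2^9 = 512
  Digit '1' (value 1) x 2^8 = 256
  Digit '0' (value 0) x 2^7 = 0
  Digit '1' (value 1) x 2^6 = 64
  Digit '1' (value 1) x 2^5 = 32
  Digit '1' (value 1) x 2^4 = 16
  Digit '0' (value 0) x 2^3 = 0
  Digit '1' (value 1) x 2^2 = 4
  Digit '1' (value 1) x 2^1 = 2
  Digit '1' (value 1) x 2^0 = 1
Sum = 3959

3959


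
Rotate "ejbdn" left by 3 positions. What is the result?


Input: "ejbdn", rotate left by 3
First 3 characters: "ejb"
Remaining characters: "dn"
Concatenate remaining + first: "dn" + "ejb" = "dnejb"

dnejb


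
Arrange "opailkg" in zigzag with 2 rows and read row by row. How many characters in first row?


Zigzag "opailkg" into 2 rows:
Placing characters:
  'o' => row 0
  'p' => row 1
  'a' => row 0
  'i' => row 1
  'l' => row 0
  'k' => row 1
  'g' => row 0
Rows:
  Row 0: "oalg"
  Row 1: "pik"
First row length: 4

4


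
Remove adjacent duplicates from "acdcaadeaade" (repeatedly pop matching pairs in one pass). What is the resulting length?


Input: acdcaadeaade
Stack-based adjacent duplicate removal:
  Read 'a': push. Stack: a
  Read 'c': push. Stack: ac
  Read 'd': push. Stack: acd
  Read 'c': push. Stack: acdc
  Read 'a': push. Stack: acdca
  Read 'a': matches stack top 'a' => pop. Stack: acdc
  Read 'd': push. Stack: acdcd
  Read 'e': push. Stack: acdcde
  Read 'a': push. Stack: acdcdea
  Read 'a': matches stack top 'a' => pop. Stack: acdcde
  Read 'd': push. Stack: acdcded
  Read 'e': push. Stack: acdcdede
Final stack: "acdcdede" (length 8)

8


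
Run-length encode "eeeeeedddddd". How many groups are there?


Input: eeeeeedddddd
Scanning for consecutive runs:
  Group 1: 'e' x 6 (positions 0-5)
  Group 2: 'd' x 6 (positions 6-11)
Total groups: 2

2


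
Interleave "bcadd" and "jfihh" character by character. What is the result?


Interleaving "bcadd" and "jfihh":
  Position 0: 'b' from first, 'j' from second => "bj"
  Position 1: 'c' from first, 'f' from second => "cf"
  Position 2: 'a' from first, 'i' from second => "ai"
  Position 3: 'd' from first, 'h' from second => "dh"
  Position 4: 'd' from first, 'h' from second => "dh"
Result: bjcfaidhdh

bjcfaidhdh


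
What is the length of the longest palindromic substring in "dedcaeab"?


Input: "dedcaeab"
Checking substrings for palindromes:
  [0:3] "ded" (len 3) => palindrome
  [4:7] "aea" (len 3) => palindrome
Longest palindromic substring: "ded" with length 3

3


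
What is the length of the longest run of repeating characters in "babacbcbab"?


Input: "babacbcbab"
Scanning for longest run:
  Position 1 ('a'): new char, reset run to 1
  Position 2 ('b'): new char, reset run to 1
  Position 3 ('a'): new char, reset run to 1
  Position 4 ('c'): new char, reset run to 1
  Position 5 ('b'): new char, reset run to 1
  Position 6 ('c'): new char, reset run to 1
  Position 7 ('b'): new char, reset run to 1
  Position 8 ('a'): new char, reset run to 1
  Position 9 ('b'): new char, reset run to 1
Longest run: 'b' with length 1

1


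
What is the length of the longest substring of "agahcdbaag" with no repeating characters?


Input: "agahcdbaag"
Sliding window (track last position of each char):
  Position 0 ('a'): window [0,0] length 1 -- new best
  Position 1 ('g'): window [0,1] length 2 -- new best
  Position 2 ('a'): repeat (last at 0), move window start to 1
  Position 2 ('a'): window [1,2] length 2
  Position 3 ('h'): window [1,3] length 3 -- new best
  Position 4 ('c'): window [1,4] length 4 -- new best
  Position 5 ('d'): window [1,5] length 5 -- new best
  Position 6 ('b'): window [1,6] length 6 -- new best
  Position 7 ('a'): repeat (last at 2), move window start to 3
  Position 7 ('a'): window [3,7] length 5
  Position 8 ('a'): repeat (last at 7), move window start to 8
  Position 8 ('a'): window [8,8] length 1
  Position 9 ('g'): window [8,9] length 2
Longest substring with no repeats: "gahcdb" with length 6

6


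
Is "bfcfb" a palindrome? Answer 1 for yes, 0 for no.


Input: bfcfb
Reversed: bfcfb
  Compare pos 0 ('b') with pos 4 ('b'): match
  Compare pos 1 ('f') with pos 3 ('f'): match
Result: palindrome

1


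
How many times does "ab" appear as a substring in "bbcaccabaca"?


Searching for "ab" in "bbcaccabaca"
Scanning each position:
  Position 0: "bb" => no
  Position 1: "bc" => no
  Position 2: "ca" => no
  Position 3: "ac" => no
  Position 4: "cc" => no
  Position 5: "ca" => no
  Position 6: "ab" => MATCH
  Position 7: "ba" => no
  Position 8: "ac" => no
  Position 9: "ca" => no
Total occurrences: 1

1


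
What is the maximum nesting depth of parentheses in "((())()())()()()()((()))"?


Input: "((())()())()()()()((()))"
Tracking depth:
  Position 0 '(': depth becomes 1
  Position 1 '(': depth becomes 2
  Position 2 '(': depth becomes 3
  Position 3 ')': depth becomes 2
  Position 4 ')': depth becomes 1
  Position 5 '(': depth becomes 2
  Position 6 ')': depth becomes 1
  Position 7 '(': depth becomes 2
  Position 8 ')': depth becomes 1
  Position 9 ')': depth becomes 0
  Position 10 '(': depth becomes 1
  Position 11 ')': depth becomes 0
  Position 12 '(': depth becomes 1
  Position 13 ')': depth becomes 0
  Position 14 '(': depth becomes 1
  Position 15 ')': depth becomes 0
  Position 16 '(': depth becomes 1
  Position 17 ')': depth becomes 0
  Position 18 '(': depth becomes 1
  Position 19 '(': depth becomes 2
  Position 20 '(': depth becomes 3
  Position 21 ')': depth becomes 2
  Position 22 ')': depth becomes 1
  Position 23 ')': depth becomes 0
Maximum depth reached: 3

3


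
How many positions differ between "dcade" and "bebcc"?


Comparing "dcade" and "bebcc" position by position:
  Position 0: 'd' vs 'b' => DIFFER
  Position 1: 'c' vs 'e' => DIFFER
  Position 2: 'a' vs 'b' => DIFFER
  Position 3: 'd' vs 'c' => DIFFER
  Position 4: 'e' vs 'c' => DIFFER
Positions that differ: 5

5


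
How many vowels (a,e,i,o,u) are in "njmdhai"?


Input: njmdhai
Checking each character:
  'n' at position 0: consonant
  'j' at position 1: consonant
  'm' at position 2: consonant
  'd' at position 3: consonant
  'h' at position 4: consonant
  'a' at position 5: vowel (running total: 1)
  'i' at position 6: vowel (running total: 2)
Total vowels: 2

2


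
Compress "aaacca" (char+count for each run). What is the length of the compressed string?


Input: aaacca
Runs:
  'a' x 3 => "a3"
  'c' x 2 => "c2"
  'a' x 1 => "a1"
Compressed: "a3c2a1"
Compressed length: 6

6


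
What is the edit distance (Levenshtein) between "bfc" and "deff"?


Computing edit distance: "bfc" -> "deff"
DP table:
           d    e    f    f
      0    1    2    3    4
  b   1    1    2    3    4
  f   2    2    2    2    3
  c   3    3    3    3    3
Edit distance = dp[3][4] = 3

3


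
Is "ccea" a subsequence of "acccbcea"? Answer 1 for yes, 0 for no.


Check if "ccea" is a subsequence of "acccbcea"
Greedy scan:
  Position 0 ('a'): no match needed
  Position 1 ('c'): matches sub[0] = 'c'
  Position 2 ('c'): matches sub[1] = 'c'
  Position 3 ('c'): no match needed
  Position 4 ('b'): no match needed
  Position 5 ('c'): no match needed
  Position 6 ('e'): matches sub[2] = 'e'
  Position 7 ('a'): matches sub[3] = 'a'
All 4 characters matched => is a subsequence

1


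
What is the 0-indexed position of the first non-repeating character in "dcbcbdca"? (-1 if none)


Input: dcbcbdca
Character frequencies:
  'a': 1
  'b': 2
  'c': 3
  'd': 2
Scanning left to right for freq == 1:
  Position 0 ('d'): freq=2, skip
  Position 1 ('c'): freq=3, skip
  Position 2 ('b'): freq=2, skip
  Position 3 ('c'): freq=3, skip
  Position 4 ('b'): freq=2, skip
  Position 5 ('d'): freq=2, skip
  Position 6 ('c'): freq=3, skip
  Position 7 ('a'): unique! => answer = 7

7


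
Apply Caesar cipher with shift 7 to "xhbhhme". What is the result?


Caesar cipher: shift "xhbhhme" by 7
  'x' (pos 23) + 7 = pos 4 = 'e'
  'h' (pos 7) + 7 = pos 14 = 'o'
  'b' (pos 1) + 7 = pos 8 = 'i'
  'h' (pos 7) + 7 = pos 14 = 'o'
  'h' (pos 7) + 7 = pos 14 = 'o'
  'm' (pos 12) + 7 = pos 19 = 't'
  'e' (pos 4) + 7 = pos 11 = 'l'
Result: eoiootl

eoiootl


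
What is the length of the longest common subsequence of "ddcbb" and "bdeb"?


LCS of "ddcbb" and "bdeb"
DP table:
           b    d    e    b
      0    0    0    0    0
  d   0    0    1    1    1
  d   0    0    1    1    1
  c   0    0    1    1    1
  b   0    1    1    1    2
  b   0    1    1    1    2
LCS length = dp[5][4] = 2

2


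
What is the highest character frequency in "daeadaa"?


Input: daeadaa
Character counts:
  'a': 4
  'd': 2
  'e': 1
Maximum frequency: 4

4


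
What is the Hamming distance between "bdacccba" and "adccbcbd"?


Comparing "bdacccba" and "adccbcbd" position by position:
  Position 0: 'b' vs 'a' => differ
  Position 1: 'd' vs 'd' => same
  Position 2: 'a' vs 'c' => differ
  Position 3: 'c' vs 'c' => same
  Position 4: 'c' vs 'b' => differ
  Position 5: 'c' vs 'c' => same
  Position 6: 'b' vs 'b' => same
  Position 7: 'a' vs 'd' => differ
Total differences (Hamming distance): 4

4


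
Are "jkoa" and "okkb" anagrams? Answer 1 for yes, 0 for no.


Strings: "jkoa", "okkb"
Sorted first:  ajko
Sorted second: bkko
Differ at position 0: 'a' vs 'b' => not anagrams

0


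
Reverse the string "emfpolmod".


Input: emfpolmod
Reading characters right to left:
  Position 8: 'd'
  Position 7: 'o'
  Position 6: 'm'
  Position 5: 'l'
  Position 4: 'o'
  Position 3: 'p'
  Position 2: 'f'
  Position 1: 'm'
  Position 0: 'e'
Reversed: domlopfme

domlopfme


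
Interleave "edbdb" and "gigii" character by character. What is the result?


Interleaving "edbdb" and "gigii":
  Position 0: 'e' from first, 'g' from second => "eg"
  Position 1: 'd' from first, 'i' from second => "di"
  Position 2: 'b' from first, 'g' from second => "bg"
  Position 3: 'd' from first, 'i' from second => "di"
  Position 4: 'b' from first, 'i' from second => "bi"
Result: egdibgdibi

egdibgdibi


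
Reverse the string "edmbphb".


Input: edmbphb
Reading characters right to left:
  Position 6: 'b'
  Position 5: 'h'
  Position 4: 'p'
  Position 3: 'b'
  Position 2: 'm'
  Position 1: 'd'
  Position 0: 'e'
Reversed: bhpbmde

bhpbmde


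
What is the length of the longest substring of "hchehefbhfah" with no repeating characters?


Input: "hchehefbhfah"
Sliding window (track last position of each char):
  Position 0 ('h'): window [0,0] length 1 -- new best
  Position 1 ('c'): window [0,1] length 2 -- new best
  Position 2 ('h'): repeat (last at 0), move window start to 1
  Position 2 ('h'): window [1,2] length 2
  Position 3 ('e'): window [1,3] length 3 -- new best
  Position 4 ('h'): repeat (last at 2), move window start to 3
  Position 4 ('h'): window [3,4] length 2
  Position 5 ('e'): repeat (last at 3), move window start to 4
  Position 5 ('e'): window [4,5] length 2
  Position 6 ('f'): window [4,6] length 3
  Position 7 ('b'): window [4,7] length 4 -- new best
  Position 8 ('h'): repeat (last at 4), move window start to 5
  Position 8 ('h'): window [5,8] length 4
  Position 9 ('f'): repeat (last at 6), move window start to 7
  Position 9 ('f'): window [7,9] length 3
  Position 10 ('a'): window [7,10] length 4
  Position 11 ('h'): repeat (last at 8), move window start to 9
  Position 11 ('h'): window [9,11] length 3
Longest substring with no repeats: "hefb" with length 4

4


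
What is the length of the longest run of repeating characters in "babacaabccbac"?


Input: "babacaabccbac"
Scanning for longest run:
  Position 1 ('a'): new char, reset run to 1
  Position 2 ('b'): new char, reset run to 1
  Position 3 ('a'): new char, reset run to 1
  Position 4 ('c'): new char, reset run to 1
  Position 5 ('a'): new char, reset run to 1
  Position 6 ('a'): continues run of 'a', length=2
  Position 7 ('b'): new char, reset run to 1
  Position 8 ('c'): new char, reset run to 1
  Position 9 ('c'): continues run of 'c', length=2
  Position 10 ('b'): new char, reset run to 1
  Position 11 ('a'): new char, reset run to 1
  Position 12 ('c'): new char, reset run to 1
Longest run: 'a' with length 2

2


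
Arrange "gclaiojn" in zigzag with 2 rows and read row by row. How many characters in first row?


Zigzag "gclaiojn" into 2 rows:
Placing characters:
  'g' => row 0
  'c' => row 1
  'l' => row 0
  'a' => row 1
  'i' => row 0
  'o' => row 1
  'j' => row 0
  'n' => row 1
Rows:
  Row 0: "glij"
  Row 1: "caon"
First row length: 4

4


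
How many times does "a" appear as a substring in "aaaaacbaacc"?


Searching for "a" in "aaaaacbaacc"
Scanning each position:
  Position 0: "a" => MATCH
  Position 1: "a" => MATCH
  Position 2: "a" => MATCH
  Position 3: "a" => MATCH
  Position 4: "a" => MATCH
  Position 5: "c" => no
  Position 6: "b" => no
  Position 7: "a" => MATCH
  Position 8: "a" => MATCH
  Position 9: "c" => no
  Position 10: "c" => no
Total occurrences: 7

7


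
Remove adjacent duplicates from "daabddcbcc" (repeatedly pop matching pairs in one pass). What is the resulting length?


Input: daabddcbcc
Stack-based adjacent duplicate removal:
  Read 'd': push. Stack: d
  Read 'a': push. Stack: da
  Read 'a': matches stack top 'a' => pop. Stack: d
  Read 'b': push. Stack: db
  Read 'd': push. Stack: dbd
  Read 'd': matches stack top 'd' => pop. Stack: db
  Read 'c': push. Stack: dbc
  Read 'b': push. Stack: dbcb
  Read 'c': push. Stack: dbcbc
  Read 'c': matches stack top 'c' => pop. Stack: dbcb
Final stack: "dbcb" (length 4)

4


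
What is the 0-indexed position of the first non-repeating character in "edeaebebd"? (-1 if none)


Input: edeaebebd
Character frequencies:
  'a': 1
  'b': 2
  'd': 2
  'e': 4
Scanning left to right for freq == 1:
  Position 0 ('e'): freq=4, skip
  Position 1 ('d'): freq=2, skip
  Position 2 ('e'): freq=4, skip
  Position 3 ('a'): unique! => answer = 3

3


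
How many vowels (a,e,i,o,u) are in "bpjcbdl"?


Input: bpjcbdl
Checking each character:
  'b' at position 0: consonant
  'p' at position 1: consonant
  'j' at position 2: consonant
  'c' at position 3: consonant
  'b' at position 4: consonant
  'd' at position 5: consonant
  'l' at position 6: consonant
Total vowels: 0

0


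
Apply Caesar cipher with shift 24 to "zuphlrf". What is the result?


Caesar cipher: shift "zuphlrf" by 24
  'z' (pos 25) + 24 = pos 23 = 'x'
  'u' (pos 20) + 24 = pos 18 = 's'
  'p' (pos 15) + 24 = pos 13 = 'n'
  'h' (pos 7) + 24 = pos 5 = 'f'
  'l' (pos 11) + 24 = pos 9 = 'j'
  'r' (pos 17) + 24 = pos 15 = 'p'
  'f' (pos 5) + 24 = pos 3 = 'd'
Result: xsnfjpd

xsnfjpd


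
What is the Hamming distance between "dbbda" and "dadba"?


Comparing "dbbda" and "dadba" position by position:
  Position 0: 'd' vs 'd' => same
  Position 1: 'b' vs 'a' => differ
  Position 2: 'b' vs 'd' => differ
  Position 3: 'd' vs 'b' => differ
  Position 4: 'a' vs 'a' => same
Total differences (Hamming distance): 3

3


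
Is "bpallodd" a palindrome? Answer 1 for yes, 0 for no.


Input: bpallodd
Reversed: ddollapb
  Compare pos 0 ('b') with pos 7 ('d'): MISMATCH
  Compare pos 1 ('p') with pos 6 ('d'): MISMATCH
  Compare pos 2 ('a') with pos 5 ('o'): MISMATCH
  Compare pos 3 ('l') with pos 4 ('l'): match
Result: not a palindrome

0


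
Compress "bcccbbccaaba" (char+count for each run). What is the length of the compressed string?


Input: bcccbbccaaba
Runs:
  'b' x 1 => "b1"
  'c' x 3 => "c3"
  'b' x 2 => "b2"
  'c' x 2 => "c2"
  'a' x 2 => "a2"
  'b' x 1 => "b1"
  'a' x 1 => "a1"
Compressed: "b1c3b2c2a2b1a1"
Compressed length: 14

14


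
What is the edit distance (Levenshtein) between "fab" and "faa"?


Computing edit distance: "fab" -> "faa"
DP table:
           f    a    a
      0    1    2    3
  f   1    0    1    2
  a   2    1    0    1
  b   3    2    1    1
Edit distance = dp[3][3] = 1

1


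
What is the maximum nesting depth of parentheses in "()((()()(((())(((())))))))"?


Input: "()((()()(((())(((())))))))"
Tracking depth:
  Position 0 '(': depth becomes 1
  Position 1 ')': depth becomes 0
  Position 2 '(': depth becomes 1
  Position 3 '(': depth becomes 2
  Position 4 '(': depth becomes 3
  Position 5 ')': depth becomes 2
  Position 6 '(': depth becomes 3
  Position 7 ')': depth becomes 2
  Position 8 '(': depth becomes 3
  Position 9 '(': depth becomes 4
  Position 10 '(': depth becomes 5
  Position 11 '(': depth becomes 6
  Position 12 ')': depth becomes 5
  Position 13 ')': depth becomes 4
  Position 14 '(': depth becomes 5
  Position 15 '(': depth becomes 6
  Position 16 '(': depth becomes 7
  Position 17 '(': depth becomes 8
  Position 18 ')': depth becomes 7
  Position 19 ')': depth becomes 6
  Position 20 ')': depth becomes 5
  Position 21 ')': depth becomes 4
  Position 22 ')': depth becomes 3
  Position 23 ')': depth becomes 2
  Position 24 ')': depth becomes 1
  Position 25 ')': depth becomes 0
Maximum depth reached: 8

8


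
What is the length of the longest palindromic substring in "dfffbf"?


Input: "dfffbf"
Checking substrings for palindromes:
  [1:4] "fff" (len 3) => palindrome
  [3:6] "fbf" (len 3) => palindrome
  [1:3] "ff" (len 2) => palindrome
  [2:4] "ff" (len 2) => palindrome
Longest palindromic substring: "fff" with length 3

3


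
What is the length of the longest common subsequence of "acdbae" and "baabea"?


LCS of "acdbae" and "baabea"
DP table:
           b    a    a    b    e    a
      0    0    0    0    0    0    0
  a   0    0    1    1    1    1    1
  c   0    0    1    1    1    1    1
  d   0    0    1    1    1    1    1
  b   0    1    1    1    2    2    2
  a   0    1    2    2    2    2    3
  e   0    1    2    2    2    3    3
LCS length = dp[6][6] = 3

3


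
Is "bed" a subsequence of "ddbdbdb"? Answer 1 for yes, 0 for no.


Check if "bed" is a subsequence of "ddbdbdb"
Greedy scan:
  Position 0 ('d'): no match needed
  Position 1 ('d'): no match needed
  Position 2 ('b'): matches sub[0] = 'b'
  Position 3 ('d'): no match needed
  Position 4 ('b'): no match needed
  Position 5 ('d'): no match needed
  Position 6 ('b'): no match needed
Only matched 1/3 characters => not a subsequence

0


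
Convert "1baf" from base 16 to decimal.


Input: "1baf" in base 16
Positional expansion:
  Digit '1' (value 1) x 16^3 = 4096
  Digit 'b' (value 11) x 16^2 = 2816
  Digit 'a' (value 10) x 16^1 = 160
  Digit 'f' (value 15) x 16^0 = 15
Sum = 7087

7087


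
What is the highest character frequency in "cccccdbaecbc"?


Input: cccccdbaecbc
Character counts:
  'a': 1
  'b': 2
  'c': 7
  'd': 1
  'e': 1
Maximum frequency: 7

7


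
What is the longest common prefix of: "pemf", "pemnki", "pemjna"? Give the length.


Words: pemf, pemnki, pemjna
  Position 0: all 'p' => match
  Position 1: all 'e' => match
  Position 2: all 'm' => match
  Position 3: ('f', 'n', 'j') => mismatch, stop
LCP = "pem" (length 3)

3


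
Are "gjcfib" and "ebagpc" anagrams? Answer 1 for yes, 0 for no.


Strings: "gjcfib", "ebagpc"
Sorted first:  bcfgij
Sorted second: abcegp
Differ at position 0: 'b' vs 'a' => not anagrams

0


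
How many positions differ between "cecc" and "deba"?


Comparing "cecc" and "deba" position by position:
  Position 0: 'c' vs 'd' => DIFFER
  Position 1: 'e' vs 'e' => same
  Position 2: 'c' vs 'b' => DIFFER
  Position 3: 'c' vs 'a' => DIFFER
Positions that differ: 3

3


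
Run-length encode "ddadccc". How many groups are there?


Input: ddadccc
Scanning for consecutive runs:
  Group 1: 'd' x 2 (positions 0-1)
  Group 2: 'a' x 1 (positions 2-2)
  Group 3: 'd' x 1 (positions 3-3)
  Group 4: 'c' x 3 (positions 4-6)
Total groups: 4

4


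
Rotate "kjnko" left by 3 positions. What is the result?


Input: "kjnko", rotate left by 3
First 3 characters: "kjn"
Remaining characters: "ko"
Concatenate remaining + first: "ko" + "kjn" = "kokjn"

kokjn


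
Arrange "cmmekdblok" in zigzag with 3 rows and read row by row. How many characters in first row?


Zigzag "cmmekdblok" into 3 rows:
Placing characters:
  'c' => row 0
  'm' => row 1
  'm' => row 2
  'e' => row 1
  'k' => row 0
  'd' => row 1
  'b' => row 2
  'l' => row 1
  'o' => row 0
  'k' => row 1
Rows:
  Row 0: "cko"
  Row 1: "medlk"
  Row 2: "mb"
First row length: 3

3


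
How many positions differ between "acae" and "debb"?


Comparing "acae" and "debb" position by position:
  Position 0: 'a' vs 'd' => DIFFER
  Position 1: 'c' vs 'e' => DIFFER
  Position 2: 'a' vs 'b' => DIFFER
  Position 3: 'e' vs 'b' => DIFFER
Positions that differ: 4

4


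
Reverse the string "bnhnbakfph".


Input: bnhnbakfph
Reading characters right to left:
  Position 9: 'h'
  Position 8: 'p'
  Position 7: 'f'
  Position 6: 'k'
  Position 5: 'a'
  Position 4: 'b'
  Position 3: 'n'
  Position 2: 'h'
  Position 1: 'n'
  Position 0: 'b'
Reversed: hpfkabnhnb

hpfkabnhnb


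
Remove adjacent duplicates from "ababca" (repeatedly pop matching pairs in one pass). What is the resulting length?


Input: ababca
Stack-based adjacent duplicate removal:
  Read 'a': push. Stack: a
  Read 'b': push. Stack: ab
  Read 'a': push. Stack: aba
  Read 'b': push. Stack: abab
  Read 'c': push. Stack: ababc
  Read 'a': push. Stack: ababca
Final stack: "ababca" (length 6)

6


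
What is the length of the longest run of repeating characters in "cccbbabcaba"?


Input: "cccbbabcaba"
Scanning for longest run:
  Position 1 ('c'): continues run of 'c', length=2
  Position 2 ('c'): continues run of 'c', length=3
  Position 3 ('b'): new char, reset run to 1
  Position 4 ('b'): continues run of 'b', length=2
  Position 5 ('a'): new char, reset run to 1
  Position 6 ('b'): new char, reset run to 1
  Position 7 ('c'): new char, reset run to 1
  Position 8 ('a'): new char, reset run to 1
  Position 9 ('b'): new char, reset run to 1
  Position 10 ('a'): new char, reset run to 1
Longest run: 'c' with length 3

3


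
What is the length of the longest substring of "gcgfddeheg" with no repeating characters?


Input: "gcgfddeheg"
Sliding window (track last position of each char):
  Position 0 ('g'): window [0,0] length 1 -- new best
  Position 1 ('c'): window [0,1] length 2 -- new best
  Position 2 ('g'): repeat (last at 0), move window start to 1
  Position 2 ('g'): window [1,2] length 2
  Position 3 ('f'): window [1,3] length 3 -- new best
  Position 4 ('d'): window [1,4] length 4 -- new best
  Position 5 ('d'): repeat (last at 4), move window start to 5
  Position 5 ('d'): window [5,5] length 1
  Position 6 ('e'): window [5,6] length 2
  Position 7 ('h'): window [5,7] length 3
  Position 8 ('e'): repeat (last at 6), move window start to 7
  Position 8 ('e'): window [7,8] length 2
  Position 9 ('g'): window [7,9] length 3
Longest substring with no repeats: "cgfd" with length 4

4


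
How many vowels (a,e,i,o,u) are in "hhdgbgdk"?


Input: hhdgbgdk
Checking each character:
  'h' at position 0: consonant
  'h' at position 1: consonant
  'd' at position 2: consonant
  'g' at position 3: consonant
  'b' at position 4: consonant
  'g' at position 5: consonant
  'd' at position 6: consonant
  'k' at position 7: consonant
Total vowels: 0

0


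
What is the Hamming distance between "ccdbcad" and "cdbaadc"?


Comparing "ccdbcad" and "cdbaadc" position by position:
  Position 0: 'c' vs 'c' => same
  Position 1: 'c' vs 'd' => differ
  Position 2: 'd' vs 'b' => differ
  Position 3: 'b' vs 'a' => differ
  Position 4: 'c' vs 'a' => differ
  Position 5: 'a' vs 'd' => differ
  Position 6: 'd' vs 'c' => differ
Total differences (Hamming distance): 6

6


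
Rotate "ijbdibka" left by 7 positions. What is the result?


Input: "ijbdibka", rotate left by 7
First 7 characters: "ijbdibk"
Remaining characters: "a"
Concatenate remaining + first: "a" + "ijbdibk" = "aijbdibk"

aijbdibk


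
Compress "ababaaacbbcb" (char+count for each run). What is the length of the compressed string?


Input: ababaaacbbcb
Runs:
  'a' x 1 => "a1"
  'b' x 1 => "b1"
  'a' x 1 => "a1"
  'b' x 1 => "b1"
  'a' x 3 => "a3"
  'c' x 1 => "c1"
  'b' x 2 => "b2"
  'c' x 1 => "c1"
  'b' x 1 => "b1"
Compressed: "a1b1a1b1a3c1b2c1b1"
Compressed length: 18

18


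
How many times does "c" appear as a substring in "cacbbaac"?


Searching for "c" in "cacbbaac"
Scanning each position:
  Position 0: "c" => MATCH
  Position 1: "a" => no
  Position 2: "c" => MATCH
  Position 3: "b" => no
  Position 4: "b" => no
  Position 5: "a" => no
  Position 6: "a" => no
  Position 7: "c" => MATCH
Total occurrences: 3

3


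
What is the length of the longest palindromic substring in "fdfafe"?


Input: "fdfafe"
Checking substrings for palindromes:
  [0:3] "fdf" (len 3) => palindrome
  [2:5] "faf" (len 3) => palindrome
Longest palindromic substring: "fdf" with length 3

3


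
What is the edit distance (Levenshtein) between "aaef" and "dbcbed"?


Computing edit distance: "aaef" -> "dbcbed"
DP table:
           d    b    c    b    e    d
      0    1    2    3    4    5    6
  a   1    1    2    3    4    5    6
  a   2    2    2    3    4    5    6
  e   3    3    3    3    4    4    5
  f   4    4    4    4    4    5    5
Edit distance = dp[4][6] = 5

5


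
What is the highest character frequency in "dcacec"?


Input: dcacec
Character counts:
  'a': 1
  'c': 3
  'd': 1
  'e': 1
Maximum frequency: 3

3


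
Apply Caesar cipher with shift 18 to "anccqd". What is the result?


Caesar cipher: shift "anccqd" by 18
  'a' (pos 0) + 18 = pos 18 = 's'
  'n' (pos 13) + 18 = pos 5 = 'f'
  'c' (pos 2) + 18 = pos 20 = 'u'
  'c' (pos 2) + 18 = pos 20 = 'u'
  'q' (pos 16) + 18 = pos 8 = 'i'
  'd' (pos 3) + 18 = pos 21 = 'v'
Result: sfuuiv

sfuuiv


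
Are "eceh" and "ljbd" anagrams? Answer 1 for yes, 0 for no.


Strings: "eceh", "ljbd"
Sorted first:  ceeh
Sorted second: bdjl
Differ at position 0: 'c' vs 'b' => not anagrams

0


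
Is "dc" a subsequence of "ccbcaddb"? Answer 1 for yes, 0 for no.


Check if "dc" is a subsequence of "ccbcaddb"
Greedy scan:
  Position 0 ('c'): no match needed
  Position 1 ('c'): no match needed
  Position 2 ('b'): no match needed
  Position 3 ('c'): no match needed
  Position 4 ('a'): no match needed
  Position 5 ('d'): matches sub[0] = 'd'
  Position 6 ('d'): no match needed
  Position 7 ('b'): no match needed
Only matched 1/2 characters => not a subsequence

0


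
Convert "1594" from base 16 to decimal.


Input: "1594" in base 16
Positional expansion:
  Digit '1' (value 1) x 16^3 = 4096
  Digit '5' (value 5) x 16^2 = 1280
  Digit '9' (value 9) x 16^1 = 144
  Digit '4' (value 4) x 16^0 = 4
Sum = 5524

5524


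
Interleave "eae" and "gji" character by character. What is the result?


Interleaving "eae" and "gji":
  Position 0: 'e' from first, 'g' from second => "eg"
  Position 1: 'a' from first, 'j' from second => "aj"
  Position 2: 'e' from first, 'i' from second => "ei"
Result: egajei

egajei


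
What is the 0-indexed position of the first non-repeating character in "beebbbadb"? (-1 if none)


Input: beebbbadb
Character frequencies:
  'a': 1
  'b': 5
  'd': 1
  'e': 2
Scanning left to right for freq == 1:
  Position 0 ('b'): freq=5, skip
  Position 1 ('e'): freq=2, skip
  Position 2 ('e'): freq=2, skip
  Position 3 ('b'): freq=5, skip
  Position 4 ('b'): freq=5, skip
  Position 5 ('b'): freq=5, skip
  Position 6 ('a'): unique! => answer = 6

6


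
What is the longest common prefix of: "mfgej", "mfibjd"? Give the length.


Words: mfgej, mfibjd
  Position 0: all 'm' => match
  Position 1: all 'f' => match
  Position 2: ('g', 'i') => mismatch, stop
LCP = "mf" (length 2)

2


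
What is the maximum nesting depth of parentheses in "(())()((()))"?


Input: "(())()((()))"
Tracking depth:
  Position 0 '(': depth becomes 1
  Position 1 '(': depth becomes 2
  Position 2 ')': depth becomes 1
  Position 3 ')': depth becomes 0
  Position 4 '(': depth becomes 1
  Position 5 ')': depth becomes 0
  Position 6 '(': depth becomes 1
  Position 7 '(': depth becomes 2
  Position 8 '(': depth becomes 3
  Position 9 ')': depth becomes 2
  Position 10 ')': depth becomes 1
  Position 11 ')': depth becomes 0
Maximum depth reached: 3

3


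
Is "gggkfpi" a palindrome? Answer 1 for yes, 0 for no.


Input: gggkfpi
Reversed: ipfkggg
  Compare pos 0 ('g') with pos 6 ('i'): MISMATCH
  Compare pos 1 ('g') with pos 5 ('p'): MISMATCH
  Compare pos 2 ('g') with pos 4 ('f'): MISMATCH
Result: not a palindrome

0


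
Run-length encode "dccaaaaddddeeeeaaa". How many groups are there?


Input: dccaaaaddddeeeeaaa
Scanning for consecutive runs:
  Group 1: 'd' x 1 (positions 0-0)
  Group 2: 'c' x 2 (positions 1-2)
  Group 3: 'a' x 4 (positions 3-6)
  Group 4: 'd' x 4 (positions 7-10)
  Group 5: 'e' x 4 (positions 11-14)
  Group 6: 'a' x 3 (positions 15-17)
Total groups: 6

6


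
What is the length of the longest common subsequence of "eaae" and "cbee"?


LCS of "eaae" and "cbee"
DP table:
           c    b    e    e
      0    0    0    0    0
  e   0    0    0    1    1
  a   0    0    0    1    1
  a   0    0    0    1    1
  e   0    0    0    1    2
LCS length = dp[4][4] = 2

2


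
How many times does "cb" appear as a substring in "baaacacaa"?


Searching for "cb" in "baaacacaa"
Scanning each position:
  Position 0: "ba" => no
  Position 1: "aa" => no
  Position 2: "aa" => no
  Position 3: "ac" => no
  Position 4: "ca" => no
  Position 5: "ac" => no
  Position 6: "ca" => no
  Position 7: "aa" => no
Total occurrences: 0

0


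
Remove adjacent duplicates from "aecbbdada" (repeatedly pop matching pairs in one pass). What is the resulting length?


Input: aecbbdada
Stack-based adjacent duplicate removal:
  Read 'a': push. Stack: a
  Read 'e': push. Stack: ae
  Read 'c': push. Stack: aec
  Read 'b': push. Stack: aecb
  Read 'b': matches stack top 'b' => pop. Stack: aec
  Read 'd': push. Stack: aecd
  Read 'a': push. Stack: aecda
  Read 'd': push. Stack: aecdad
  Read 'a': push. Stack: aecdada
Final stack: "aecdada" (length 7)

7


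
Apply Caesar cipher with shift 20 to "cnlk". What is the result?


Caesar cipher: shift "cnlk" by 20
  'c' (pos 2) + 20 = pos 22 = 'w'
  'n' (pos 13) + 20 = pos 7 = 'h'
  'l' (pos 11) + 20 = pos 5 = 'f'
  'k' (pos 10) + 20 = pos 4 = 'e'
Result: whfe

whfe


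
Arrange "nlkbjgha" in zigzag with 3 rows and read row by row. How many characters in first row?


Zigzag "nlkbjgha" into 3 rows:
Placing characters:
  'n' => row 0
  'l' => row 1
  'k' => row 2
  'b' => row 1
  'j' => row 0
  'g' => row 1
  'h' => row 2
  'a' => row 1
Rows:
  Row 0: "nj"
  Row 1: "lbga"
  Row 2: "kh"
First row length: 2

2


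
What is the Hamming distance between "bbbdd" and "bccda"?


Comparing "bbbdd" and "bccda" position by position:
  Position 0: 'b' vs 'b' => same
  Position 1: 'b' vs 'c' => differ
  Position 2: 'b' vs 'c' => differ
  Position 3: 'd' vs 'd' => same
  Position 4: 'd' vs 'a' => differ
Total differences (Hamming distance): 3

3


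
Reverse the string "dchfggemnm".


Input: dchfggemnm
Reading characters right to left:
  Position 9: 'm'
  Position 8: 'n'
  Position 7: 'm'
  Position 6: 'e'
  Position 5: 'g'
  Position 4: 'g'
  Position 3: 'f'
  Position 2: 'h'
  Position 1: 'c'
  Position 0: 'd'
Reversed: mnmeggfhcd

mnmeggfhcd


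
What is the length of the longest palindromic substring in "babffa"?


Input: "babffa"
Checking substrings for palindromes:
  [0:3] "bab" (len 3) => palindrome
  [3:5] "ff" (len 2) => palindrome
Longest palindromic substring: "bab" with length 3

3


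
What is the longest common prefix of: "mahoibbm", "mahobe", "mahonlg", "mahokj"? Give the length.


Words: mahoibbm, mahobe, mahonlg, mahokj
  Position 0: all 'm' => match
  Position 1: all 'a' => match
  Position 2: all 'h' => match
  Position 3: all 'o' => match
  Position 4: ('i', 'b', 'n', 'k') => mismatch, stop
LCP = "maho" (length 4)

4


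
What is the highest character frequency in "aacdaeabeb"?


Input: aacdaeabeb
Character counts:
  'a': 4
  'b': 2
  'c': 1
  'd': 1
  'e': 2
Maximum frequency: 4

4


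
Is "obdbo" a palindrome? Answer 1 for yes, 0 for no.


Input: obdbo
Reversed: obdbo
  Compare pos 0 ('o') with pos 4 ('o'): match
  Compare pos 1 ('b') with pos 3 ('b'): match
Result: palindrome

1


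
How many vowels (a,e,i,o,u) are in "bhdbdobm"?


Input: bhdbdobm
Checking each character:
  'b' at position 0: consonant
  'h' at position 1: consonant
  'd' at position 2: consonant
  'b' at position 3: consonant
  'd' at position 4: consonant
  'o' at position 5: vowel (running total: 1)
  'b' at position 6: consonant
  'm' at position 7: consonant
Total vowels: 1

1


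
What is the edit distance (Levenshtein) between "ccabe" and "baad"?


Computing edit distance: "ccabe" -> "baad"
DP table:
           b    a    a    d
      0    1    2    3    4
  c   1    1    2    3    4
  c   2    2    2    3    4
  a   3    3    2    2    3
  b   4    3    3    3    3
  e   5    4    4    4    4
Edit distance = dp[5][4] = 4

4


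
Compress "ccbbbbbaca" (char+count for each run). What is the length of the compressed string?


Input: ccbbbbbaca
Runs:
  'c' x 2 => "c2"
  'b' x 5 => "b5"
  'a' x 1 => "a1"
  'c' x 1 => "c1"
  'a' x 1 => "a1"
Compressed: "c2b5a1c1a1"
Compressed length: 10

10


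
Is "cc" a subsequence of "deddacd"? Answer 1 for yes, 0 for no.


Check if "cc" is a subsequence of "deddacd"
Greedy scan:
  Position 0 ('d'): no match needed
  Position 1 ('e'): no match needed
  Position 2 ('d'): no match needed
  Position 3 ('d'): no match needed
  Position 4 ('a'): no match needed
  Position 5 ('c'): matches sub[0] = 'c'
  Position 6 ('d'): no match needed
Only matched 1/2 characters => not a subsequence

0


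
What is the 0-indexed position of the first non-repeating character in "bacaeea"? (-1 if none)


Input: bacaeea
Character frequencies:
  'a': 3
  'b': 1
  'c': 1
  'e': 2
Scanning left to right for freq == 1:
  Position 0 ('b'): unique! => answer = 0

0


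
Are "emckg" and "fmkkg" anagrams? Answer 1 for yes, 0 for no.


Strings: "emckg", "fmkkg"
Sorted first:  cegkm
Sorted second: fgkkm
Differ at position 0: 'c' vs 'f' => not anagrams

0


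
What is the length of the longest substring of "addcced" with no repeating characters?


Input: "addcced"
Sliding window (track last position of each char):
  Position 0 ('a'): window [0,0] length 1 -- new best
  Position 1 ('d'): window [0,1] length 2 -- new best
  Position 2 ('d'): repeat (last at 1), move window start to 2
  Position 2 ('d'): window [2,2] length 1
  Position 3 ('c'): window [2,3] length 2
  Position 4 ('c'): repeat (last at 3), move window start to 4
  Position 4 ('c'): window [4,4] length 1
  Position 5 ('e'): window [4,5] length 2
  Position 6 ('d'): window [4,6] length 3 -- new best
Longest substring with no repeats: "ced" with length 3

3


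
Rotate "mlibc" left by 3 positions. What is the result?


Input: "mlibc", rotate left by 3
First 3 characters: "mli"
Remaining characters: "bc"
Concatenate remaining + first: "bc" + "mli" = "bcmli"

bcmli


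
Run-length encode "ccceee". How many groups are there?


Input: ccceee
Scanning for consecutive runs:
  Group 1: 'c' x 3 (positions 0-2)
  Group 2: 'e' x 3 (positions 3-5)
Total groups: 2

2


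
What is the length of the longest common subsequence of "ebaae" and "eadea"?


LCS of "ebaae" and "eadea"
DP table:
           e    a    d    e    a
      0    0    0    0    0    0
  e   0    1    1    1    1    1
  b   0    1    1    1    1    1
  a   0    1    2    2    2    2
  a   0    1    2    2    2    3
  e   0    1    2    2    3    3
LCS length = dp[5][5] = 3

3


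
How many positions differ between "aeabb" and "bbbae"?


Comparing "aeabb" and "bbbae" position by position:
  Position 0: 'a' vs 'b' => DIFFER
  Position 1: 'e' vs 'b' => DIFFER
  Position 2: 'a' vs 'b' => DIFFER
  Position 3: 'b' vs 'a' => DIFFER
  Position 4: 'b' vs 'e' => DIFFER
Positions that differ: 5

5


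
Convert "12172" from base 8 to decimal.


Input: "12172" in base 8
Positional expansion:
  Digit '1' (value 1) x 8^4 = 4096
  Digit '2' (value 2) x 8^3 = 1024
  Digit '1' (value 1) x 8^2 = 64
  Digit '7' (value 7) x 8^1 = 56
  Digit '2' (value 2) x 8^0 = 2
Sum = 5242

5242


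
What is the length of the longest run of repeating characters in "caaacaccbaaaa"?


Input: "caaacaccbaaaa"
Scanning for longest run:
  Position 1 ('a'): new char, reset run to 1
  Position 2 ('a'): continues run of 'a', length=2
  Position 3 ('a'): continues run of 'a', length=3
  Position 4 ('c'): new char, reset run to 1
  Position 5 ('a'): new char, reset run to 1
  Position 6 ('c'): new char, reset run to 1
  Position 7 ('c'): continues run of 'c', length=2
  Position 8 ('b'): new char, reset run to 1
  Position 9 ('a'): new char, reset run to 1
  Position 10 ('a'): continues run of 'a', length=2
  Position 11 ('a'): continues run of 'a', length=3
  Position 12 ('a'): continues run of 'a', length=4
Longest run: 'a' with length 4

4


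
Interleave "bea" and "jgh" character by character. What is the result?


Interleaving "bea" and "jgh":
  Position 0: 'b' from first, 'j' from second => "bj"
  Position 1: 'e' from first, 'g' from second => "eg"
  Position 2: 'a' from first, 'h' from second => "ah"
Result: bjegah

bjegah


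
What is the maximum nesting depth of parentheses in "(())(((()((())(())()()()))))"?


Input: "(())(((()((())(())()()()))))"
Tracking depth:
  Position 0 '(': depth becomes 1
  Position 1 '(': depth becomes 2
  Position 2 ')': depth becomes 1
  Position 3 ')': depth becomes 0
  Position 4 '(': depth becomes 1
  Position 5 '(': depth becomes 2
  Position 6 '(': depth becomes 3
  Position 7 '(': depth becomes 4
  Position 8 ')': depth becomes 3
  Position 9 '(': depth becomes 4
  Position 10 '(': depth becomes 5
  Position 11 '(': depth becomes 6
  Position 12 ')': depth becomes 5
  Position 13 ')': depth becomes 4
  Position 14 '(': depth becomes 5
  Position 15 '(': depth becomes 6
  Position 16 ')': depth becomes 5
  Position 17 ')': depth becomes 4
  Position 18 '(': depth becomes 5
  Position 19 ')': depth becomes 4
  Position 20 '(': depth becomes 5
  Position 21 ')': depth becomes 4
  Position 22 '(': depth becomes 5
  Position 23 ')': depth becomes 4
  Position 24 ')': depth becomes 3
  Position 25 ')': depth becomes 2
  Position 26 ')': depth becomes 1
  Position 27 ')': depth becomes 0
Maximum depth reached: 6

6


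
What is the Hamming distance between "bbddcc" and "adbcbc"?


Comparing "bbddcc" and "adbcbc" position by position:
  Position 0: 'b' vs 'a' => differ
  Position 1: 'b' vs 'd' => differ
  Position 2: 'd' vs 'b' => differ
  Position 3: 'd' vs 'c' => differ
  Position 4: 'c' vs 'b' => differ
  Position 5: 'c' vs 'c' => same
Total differences (Hamming distance): 5

5


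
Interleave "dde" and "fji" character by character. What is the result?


Interleaving "dde" and "fji":
  Position 0: 'd' from first, 'f' from second => "df"
  Position 1: 'd' from first, 'j' from second => "dj"
  Position 2: 'e' from first, 'i' from second => "ei"
Result: dfdjei

dfdjei


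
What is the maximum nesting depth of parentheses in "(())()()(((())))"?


Input: "(())()()(((())))"
Tracking depth:
  Position 0 '(': depth becomes 1
  Position 1 '(': depth becomes 2
  Position 2 ')': depth becomes 1
  Position 3 ')': depth becomes 0
  Position 4 '(': depth becomes 1
  Position 5 ')': depth becomes 0
  Position 6 '(': depth becomes 1
  Position 7 ')': depth becomes 0
  Position 8 '(': depth becomes 1
  Position 9 '(': depth becomes 2
  Position 10 '(': depth becomes 3
  Position 11 '(': depth becomes 4
  Position 12 ')': depth becomes 3
  Position 13 ')': depth becomes 2
  Position 14 ')': depth becomes 1
  Position 15 ')': depth becomes 0
Maximum depth reached: 4

4
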